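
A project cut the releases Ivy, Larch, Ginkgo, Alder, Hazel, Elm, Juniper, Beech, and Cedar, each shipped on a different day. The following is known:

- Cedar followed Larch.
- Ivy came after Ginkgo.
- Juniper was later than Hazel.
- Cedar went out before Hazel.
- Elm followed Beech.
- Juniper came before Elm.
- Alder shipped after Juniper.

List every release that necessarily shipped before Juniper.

Cedar, Hazel, Larch

Directly stated before Juniper: Hazel.
Cedar reaches Juniper via Cedar → Hazel → Juniper.
Larch reaches Juniper via Larch → Cedar → Hazel → Juniper.
No chain forces Ivy (or any of the others) ahead of Juniper.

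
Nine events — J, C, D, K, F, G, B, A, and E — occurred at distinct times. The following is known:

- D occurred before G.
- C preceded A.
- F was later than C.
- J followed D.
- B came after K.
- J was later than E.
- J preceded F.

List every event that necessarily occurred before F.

Directly stated before F: C and J.
D reaches F via D → J → F.
E reaches F via E → J → F.
No chain forces A (or any of the others) ahead of F.

C, D, E, J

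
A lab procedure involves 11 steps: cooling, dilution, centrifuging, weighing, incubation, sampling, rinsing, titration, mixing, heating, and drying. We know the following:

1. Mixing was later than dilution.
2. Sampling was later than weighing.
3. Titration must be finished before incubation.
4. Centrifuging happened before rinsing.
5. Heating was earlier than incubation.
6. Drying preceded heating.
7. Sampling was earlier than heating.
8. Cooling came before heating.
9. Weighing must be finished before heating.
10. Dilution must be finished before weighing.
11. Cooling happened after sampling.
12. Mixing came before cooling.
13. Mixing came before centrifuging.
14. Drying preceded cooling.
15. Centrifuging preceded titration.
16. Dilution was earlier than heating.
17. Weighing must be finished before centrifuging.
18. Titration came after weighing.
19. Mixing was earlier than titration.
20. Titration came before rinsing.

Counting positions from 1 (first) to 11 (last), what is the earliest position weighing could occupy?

2

Dilution must come before weighing — 1 forced predecessor.
Nothing else is forced ahead of weighing, so its earliest slot is position 1 + 1 = 2.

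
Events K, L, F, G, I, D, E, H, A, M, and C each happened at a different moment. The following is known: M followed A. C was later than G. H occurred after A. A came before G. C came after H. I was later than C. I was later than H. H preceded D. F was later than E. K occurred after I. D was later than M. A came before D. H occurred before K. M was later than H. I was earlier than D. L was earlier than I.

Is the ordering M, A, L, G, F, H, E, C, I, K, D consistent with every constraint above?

The constraints require H before M, but in the proposed sequence M appears ahead of H. That one violation is enough.

no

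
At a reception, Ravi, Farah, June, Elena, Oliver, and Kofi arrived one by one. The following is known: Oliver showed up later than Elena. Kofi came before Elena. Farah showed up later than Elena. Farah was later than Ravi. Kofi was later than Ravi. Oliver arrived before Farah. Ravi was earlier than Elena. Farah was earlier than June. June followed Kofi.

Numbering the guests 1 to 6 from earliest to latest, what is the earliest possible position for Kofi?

2

Ravi must come before Kofi — 1 forced predecessor.
Nothing else is forced ahead of Kofi, so their earliest slot is position 1 + 1 = 2.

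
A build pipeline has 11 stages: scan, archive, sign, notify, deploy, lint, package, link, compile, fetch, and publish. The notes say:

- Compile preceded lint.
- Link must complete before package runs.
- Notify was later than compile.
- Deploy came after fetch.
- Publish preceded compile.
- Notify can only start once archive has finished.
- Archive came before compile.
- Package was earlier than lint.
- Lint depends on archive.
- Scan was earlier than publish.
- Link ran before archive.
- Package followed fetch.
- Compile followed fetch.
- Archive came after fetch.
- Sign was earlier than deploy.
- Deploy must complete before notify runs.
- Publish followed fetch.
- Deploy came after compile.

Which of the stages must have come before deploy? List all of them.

Directly stated before deploy: compile, fetch, and sign.
Archive reaches deploy via archive → compile → deploy.
Link reaches deploy via link → archive → compile → deploy.
Publish reaches deploy via publish → compile → deploy.
Likewise scan reaches deploy by chaining the stated constraints.
No chain forces lint (or any of the others) ahead of deploy.

archive, compile, fetch, link, publish, scan, sign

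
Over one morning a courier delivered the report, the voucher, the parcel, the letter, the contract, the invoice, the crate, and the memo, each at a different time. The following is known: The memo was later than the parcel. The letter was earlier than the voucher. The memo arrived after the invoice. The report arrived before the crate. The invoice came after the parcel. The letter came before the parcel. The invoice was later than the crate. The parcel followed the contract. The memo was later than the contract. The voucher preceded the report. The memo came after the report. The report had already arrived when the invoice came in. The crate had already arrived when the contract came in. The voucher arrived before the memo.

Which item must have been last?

the memo

Every other item has a chain of constraints placing it before the memo, so the memo is last.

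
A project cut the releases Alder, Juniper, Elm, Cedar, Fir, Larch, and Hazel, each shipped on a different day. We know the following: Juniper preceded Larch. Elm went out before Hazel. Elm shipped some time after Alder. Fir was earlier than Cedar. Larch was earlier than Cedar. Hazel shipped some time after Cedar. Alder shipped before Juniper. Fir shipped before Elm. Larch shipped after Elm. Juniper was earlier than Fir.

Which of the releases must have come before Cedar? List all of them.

Alder, Elm, Fir, Juniper, Larch

Directly stated before Cedar: Fir and Larch.
Alder reaches Cedar via Alder → Juniper → Fir → Cedar.
Elm reaches Cedar via Elm → Larch → Cedar.
Juniper reaches Cedar via Juniper → Fir → Cedar.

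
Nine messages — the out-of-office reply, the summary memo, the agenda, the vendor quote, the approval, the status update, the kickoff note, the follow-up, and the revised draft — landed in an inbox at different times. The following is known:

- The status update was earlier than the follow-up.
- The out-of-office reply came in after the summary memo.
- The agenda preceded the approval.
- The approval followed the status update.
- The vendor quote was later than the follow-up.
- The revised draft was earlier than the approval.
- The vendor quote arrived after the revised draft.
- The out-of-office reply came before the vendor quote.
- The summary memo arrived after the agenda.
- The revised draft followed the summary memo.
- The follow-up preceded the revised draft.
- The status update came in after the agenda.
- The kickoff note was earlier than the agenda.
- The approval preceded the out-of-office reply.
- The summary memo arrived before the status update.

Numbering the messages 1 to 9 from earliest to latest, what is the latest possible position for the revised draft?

6

The revised draft must come before the approval, the out-of-office reply, and the vendor quote — 3 messages forced after it.
Everything else can be placed before the revised draft in some valid order, so the revised draft can sit as late as position 9 − 3 = 6.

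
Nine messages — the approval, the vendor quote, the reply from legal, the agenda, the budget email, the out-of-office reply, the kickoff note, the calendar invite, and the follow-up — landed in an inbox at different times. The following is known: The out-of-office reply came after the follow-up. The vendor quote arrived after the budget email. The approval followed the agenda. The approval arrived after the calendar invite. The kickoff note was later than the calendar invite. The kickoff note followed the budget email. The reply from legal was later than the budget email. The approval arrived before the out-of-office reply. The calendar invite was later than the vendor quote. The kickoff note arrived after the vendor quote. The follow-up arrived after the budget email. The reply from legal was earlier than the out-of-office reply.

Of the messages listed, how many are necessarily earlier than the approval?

Directly stated before the approval: the agenda and the calendar invite.
The budget email reaches the approval via the budget email → the vendor quote → the calendar invite → the approval.
The vendor quote reaches the approval via the vendor quote → the calendar invite → the approval.
No chain forces the out-of-office reply (or any of the others) ahead of the approval.
That's the agenda, the budget email, the calendar invite, and the vendor quote — 4 in all.

4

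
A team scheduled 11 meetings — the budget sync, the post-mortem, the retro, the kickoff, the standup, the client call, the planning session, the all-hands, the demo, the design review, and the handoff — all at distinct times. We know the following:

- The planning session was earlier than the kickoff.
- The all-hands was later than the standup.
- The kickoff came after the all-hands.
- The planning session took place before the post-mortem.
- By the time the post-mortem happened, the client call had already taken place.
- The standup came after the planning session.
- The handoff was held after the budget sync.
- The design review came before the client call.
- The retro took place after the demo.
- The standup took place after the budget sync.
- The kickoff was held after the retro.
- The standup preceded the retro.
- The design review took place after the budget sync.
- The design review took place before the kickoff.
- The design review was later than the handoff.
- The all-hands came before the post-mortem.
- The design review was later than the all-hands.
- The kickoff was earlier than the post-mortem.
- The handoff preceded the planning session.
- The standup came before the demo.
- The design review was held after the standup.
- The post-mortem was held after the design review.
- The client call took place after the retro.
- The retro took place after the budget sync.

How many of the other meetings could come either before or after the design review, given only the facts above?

2

Forced before the design review: the all-hands, the budget sync, the handoff, the planning session, and the standup; forced after the design review: the client call, the kickoff, and the post-mortem.
That leaves the demo and the retro with no forced order relative to the design review — 2.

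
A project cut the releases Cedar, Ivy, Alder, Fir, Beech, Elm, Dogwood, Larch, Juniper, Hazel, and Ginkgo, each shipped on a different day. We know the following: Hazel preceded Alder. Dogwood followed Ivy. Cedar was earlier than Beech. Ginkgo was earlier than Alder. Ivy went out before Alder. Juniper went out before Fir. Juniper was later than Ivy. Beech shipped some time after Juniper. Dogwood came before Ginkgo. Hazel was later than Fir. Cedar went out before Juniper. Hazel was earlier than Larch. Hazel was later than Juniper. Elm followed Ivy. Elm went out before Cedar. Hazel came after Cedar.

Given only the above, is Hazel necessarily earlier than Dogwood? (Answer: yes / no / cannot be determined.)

No chain of stated constraints runs from Hazel to Dogwood, and none runs from Dogwood to Hazel either.
So the relative order of Hazel and Dogwood is not fixed by the given facts.

cannot be determined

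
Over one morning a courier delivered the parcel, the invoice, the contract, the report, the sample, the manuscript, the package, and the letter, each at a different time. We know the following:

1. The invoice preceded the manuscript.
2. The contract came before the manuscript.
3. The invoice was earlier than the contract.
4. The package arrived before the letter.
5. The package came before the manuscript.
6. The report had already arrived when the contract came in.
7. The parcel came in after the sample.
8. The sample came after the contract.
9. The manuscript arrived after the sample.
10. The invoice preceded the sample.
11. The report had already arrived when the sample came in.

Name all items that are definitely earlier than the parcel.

the contract, the invoice, the report, the sample

Directly stated before the parcel: the sample.
The contract reaches the parcel via the contract → the sample → the parcel.
The invoice reaches the parcel via the invoice → the sample → the parcel.
The report reaches the parcel via the report → the sample → the parcel.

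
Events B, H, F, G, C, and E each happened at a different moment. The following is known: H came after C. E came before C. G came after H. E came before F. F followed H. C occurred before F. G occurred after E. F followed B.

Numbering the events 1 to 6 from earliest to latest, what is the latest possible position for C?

C must come before F, G, and H — 3 events forced after it.
Everything else can be placed before C in some valid order, so C can sit as late as position 6 − 3 = 3.

3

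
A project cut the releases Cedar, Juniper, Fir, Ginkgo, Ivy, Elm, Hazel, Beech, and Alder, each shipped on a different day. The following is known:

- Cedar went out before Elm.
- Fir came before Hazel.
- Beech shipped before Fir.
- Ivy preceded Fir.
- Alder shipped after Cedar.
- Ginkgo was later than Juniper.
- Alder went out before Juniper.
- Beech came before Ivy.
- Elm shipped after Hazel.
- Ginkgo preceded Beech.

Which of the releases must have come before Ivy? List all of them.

Directly stated before Ivy: Beech.
Alder reaches Ivy via Alder → Juniper → Ginkgo → Beech → Ivy.
Cedar reaches Ivy via Cedar → Alder → Juniper → Ginkgo → Beech → Ivy.
Ginkgo reaches Ivy via Ginkgo → Beech → Ivy.
Likewise Juniper reaches Ivy by chaining the stated constraints.

Alder, Beech, Cedar, Ginkgo, Juniper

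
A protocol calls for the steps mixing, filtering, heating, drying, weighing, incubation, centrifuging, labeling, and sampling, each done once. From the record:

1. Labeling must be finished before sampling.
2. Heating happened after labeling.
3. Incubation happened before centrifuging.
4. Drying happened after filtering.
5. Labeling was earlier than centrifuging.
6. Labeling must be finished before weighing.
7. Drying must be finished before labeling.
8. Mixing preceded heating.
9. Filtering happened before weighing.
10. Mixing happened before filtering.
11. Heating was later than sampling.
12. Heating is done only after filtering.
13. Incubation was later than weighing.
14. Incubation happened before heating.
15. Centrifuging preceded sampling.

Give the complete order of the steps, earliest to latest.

mixing, filtering, drying, labeling, weighing, incubation, centrifuging, sampling, heating

The constraints fix every adjacent pair, so only one ordering works:
mixing → filtering → drying → labeling → weighing → incubation → centrifuging → sampling → heating.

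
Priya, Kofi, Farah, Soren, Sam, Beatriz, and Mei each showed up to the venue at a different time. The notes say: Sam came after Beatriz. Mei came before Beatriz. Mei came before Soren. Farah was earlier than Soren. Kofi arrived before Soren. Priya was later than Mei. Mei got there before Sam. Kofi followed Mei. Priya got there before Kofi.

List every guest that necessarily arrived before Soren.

Farah, Kofi, Mei, Priya

Directly stated before Soren: Farah, Kofi, and Mei.
Priya reaches Soren via Priya → Kofi → Soren.
No chain forces Sam (or any of the others) ahead of Soren.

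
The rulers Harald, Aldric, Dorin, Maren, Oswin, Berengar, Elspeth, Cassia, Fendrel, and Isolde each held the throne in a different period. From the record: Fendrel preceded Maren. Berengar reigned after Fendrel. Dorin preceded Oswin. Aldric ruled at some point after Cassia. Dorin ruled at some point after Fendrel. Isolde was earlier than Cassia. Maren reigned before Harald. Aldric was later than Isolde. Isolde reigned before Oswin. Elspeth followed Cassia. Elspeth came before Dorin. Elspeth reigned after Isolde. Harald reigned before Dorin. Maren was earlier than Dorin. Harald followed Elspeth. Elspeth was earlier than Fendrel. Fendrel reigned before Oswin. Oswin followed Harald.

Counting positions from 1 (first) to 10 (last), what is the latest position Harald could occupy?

8

Harald must come before Dorin and Oswin — 2 rulers forced after them.
Everything else can be placed before Harald in some valid order, so Harald can sit as late as position 10 − 2 = 8.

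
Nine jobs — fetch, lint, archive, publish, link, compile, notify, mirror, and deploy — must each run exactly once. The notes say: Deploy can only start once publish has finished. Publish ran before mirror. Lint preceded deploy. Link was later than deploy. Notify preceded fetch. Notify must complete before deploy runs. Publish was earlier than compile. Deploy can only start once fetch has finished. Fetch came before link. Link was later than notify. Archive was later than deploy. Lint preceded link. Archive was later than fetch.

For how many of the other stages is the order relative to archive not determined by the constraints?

3

Forced before archive: deploy, fetch, lint, notify, and publish.
That leaves compile, link, and mirror with no forced order relative to archive — 3.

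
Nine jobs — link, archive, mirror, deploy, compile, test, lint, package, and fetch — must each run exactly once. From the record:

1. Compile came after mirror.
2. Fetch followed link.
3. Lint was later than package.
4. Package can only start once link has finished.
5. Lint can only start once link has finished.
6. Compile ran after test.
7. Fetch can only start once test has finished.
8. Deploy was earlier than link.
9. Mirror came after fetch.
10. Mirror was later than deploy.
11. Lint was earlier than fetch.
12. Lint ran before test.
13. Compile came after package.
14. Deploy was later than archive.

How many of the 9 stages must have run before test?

Directly stated before test: lint.
Archive reaches test via archive → deploy → link → lint → test.
Deploy reaches test via deploy → link → lint → test.
Link reaches test via link → lint → test.
Likewise package reaches test by chaining the stated constraints.
That's archive, deploy, link, lint, and package — 5 in all.

5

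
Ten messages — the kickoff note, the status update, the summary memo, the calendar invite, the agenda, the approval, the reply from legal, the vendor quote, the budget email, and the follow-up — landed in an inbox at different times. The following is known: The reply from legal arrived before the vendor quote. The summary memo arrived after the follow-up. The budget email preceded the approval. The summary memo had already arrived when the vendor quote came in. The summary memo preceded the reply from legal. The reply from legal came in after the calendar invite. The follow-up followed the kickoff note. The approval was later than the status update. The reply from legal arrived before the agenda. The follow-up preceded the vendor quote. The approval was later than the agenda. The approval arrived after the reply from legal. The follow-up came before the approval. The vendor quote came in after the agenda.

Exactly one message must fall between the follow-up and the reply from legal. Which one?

Tracing the constraints gives the follow-up → the summary memo → the reply from legal, so the summary memo sits after the follow-up and before the reply from legal.
No other message is forced both after the follow-up and before the reply from legal.

the summary memo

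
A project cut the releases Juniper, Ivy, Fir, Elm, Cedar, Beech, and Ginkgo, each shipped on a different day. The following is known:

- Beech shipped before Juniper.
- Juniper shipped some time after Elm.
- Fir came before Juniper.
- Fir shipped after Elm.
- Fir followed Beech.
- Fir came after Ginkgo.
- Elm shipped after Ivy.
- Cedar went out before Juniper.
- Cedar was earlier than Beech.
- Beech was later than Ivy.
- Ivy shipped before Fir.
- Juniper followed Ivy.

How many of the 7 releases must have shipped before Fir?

Directly stated before Fir: Beech, Elm, Ginkgo, and Ivy.
Cedar reaches Fir via Cedar → Beech → Fir.
No chain forces Juniper ahead of Fir.
That's Beech, Cedar, Elm, Ginkgo, and Ivy — 5 in all.

5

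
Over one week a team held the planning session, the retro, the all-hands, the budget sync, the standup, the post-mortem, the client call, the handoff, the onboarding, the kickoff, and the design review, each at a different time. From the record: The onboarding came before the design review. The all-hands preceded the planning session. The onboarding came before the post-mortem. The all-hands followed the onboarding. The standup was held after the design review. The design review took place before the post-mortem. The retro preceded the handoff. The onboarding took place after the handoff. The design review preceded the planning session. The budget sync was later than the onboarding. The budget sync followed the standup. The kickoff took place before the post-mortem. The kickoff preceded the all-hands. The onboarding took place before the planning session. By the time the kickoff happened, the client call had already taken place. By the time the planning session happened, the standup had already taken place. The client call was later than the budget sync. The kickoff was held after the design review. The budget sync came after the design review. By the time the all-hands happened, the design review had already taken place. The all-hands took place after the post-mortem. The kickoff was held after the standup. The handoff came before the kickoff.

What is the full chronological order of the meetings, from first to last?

the retro, the handoff, the onboarding, the design review, the standup, the budget sync, the client call, the kickoff, the post-mortem, the all-hands, the planning session

The constraints fix every adjacent pair, so only one ordering works:
the retro → the handoff → the onboarding → the design review → the standup → the budget sync → the client call → the kickoff → the post-mortem → the all-hands → the planning session.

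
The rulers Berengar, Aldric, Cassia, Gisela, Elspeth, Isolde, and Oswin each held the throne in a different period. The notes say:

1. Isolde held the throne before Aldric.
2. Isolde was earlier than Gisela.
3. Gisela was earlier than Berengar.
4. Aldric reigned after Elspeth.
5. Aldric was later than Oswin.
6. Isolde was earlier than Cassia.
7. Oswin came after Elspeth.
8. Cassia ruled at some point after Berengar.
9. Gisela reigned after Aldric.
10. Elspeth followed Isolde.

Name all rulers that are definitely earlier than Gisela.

Aldric, Elspeth, Isolde, Oswin

Directly stated before Gisela: Aldric and Isolde.
Elspeth reaches Gisela via Elspeth → Aldric → Gisela.
Oswin reaches Gisela via Oswin → Aldric → Gisela.
No chain forces Berengar (or any of the others) ahead of Gisela.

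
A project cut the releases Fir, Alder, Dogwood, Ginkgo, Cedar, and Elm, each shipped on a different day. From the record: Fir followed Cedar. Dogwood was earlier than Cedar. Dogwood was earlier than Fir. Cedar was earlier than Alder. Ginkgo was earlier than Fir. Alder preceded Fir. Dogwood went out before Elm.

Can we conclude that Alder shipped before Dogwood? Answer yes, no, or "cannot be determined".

no

Tracing the constraints gives Dogwood → Cedar → Alder, so Dogwood must come before Alder.
That means Alder cannot be before Dogwood.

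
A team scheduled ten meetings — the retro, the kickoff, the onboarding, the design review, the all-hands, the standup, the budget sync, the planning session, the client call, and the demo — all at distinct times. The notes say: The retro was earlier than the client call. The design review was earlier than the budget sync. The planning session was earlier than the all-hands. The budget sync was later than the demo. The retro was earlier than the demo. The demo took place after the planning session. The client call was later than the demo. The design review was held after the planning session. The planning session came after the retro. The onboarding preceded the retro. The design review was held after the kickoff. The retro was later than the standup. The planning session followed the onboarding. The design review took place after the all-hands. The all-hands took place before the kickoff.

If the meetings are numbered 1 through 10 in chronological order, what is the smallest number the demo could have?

5

The onboarding, the planning session, the retro, and the standup must all come before the demo — 4 forced predecessors.
Nothing else is forced ahead of the demo, so its earliest slot is position 4 + 1 = 5.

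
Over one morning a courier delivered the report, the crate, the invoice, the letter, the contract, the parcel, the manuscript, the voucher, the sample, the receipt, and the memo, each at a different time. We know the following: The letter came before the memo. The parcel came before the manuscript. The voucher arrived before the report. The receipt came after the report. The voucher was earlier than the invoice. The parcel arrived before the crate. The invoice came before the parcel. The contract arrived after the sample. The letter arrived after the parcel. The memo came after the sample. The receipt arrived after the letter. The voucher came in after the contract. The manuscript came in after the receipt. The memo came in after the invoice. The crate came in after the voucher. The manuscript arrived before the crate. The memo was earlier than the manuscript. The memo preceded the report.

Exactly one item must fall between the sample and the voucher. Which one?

the contract

Tracing the constraints gives the sample → the contract → the voucher, so the contract sits after the sample and before the voucher.
No other item is forced both after the sample and before the voucher.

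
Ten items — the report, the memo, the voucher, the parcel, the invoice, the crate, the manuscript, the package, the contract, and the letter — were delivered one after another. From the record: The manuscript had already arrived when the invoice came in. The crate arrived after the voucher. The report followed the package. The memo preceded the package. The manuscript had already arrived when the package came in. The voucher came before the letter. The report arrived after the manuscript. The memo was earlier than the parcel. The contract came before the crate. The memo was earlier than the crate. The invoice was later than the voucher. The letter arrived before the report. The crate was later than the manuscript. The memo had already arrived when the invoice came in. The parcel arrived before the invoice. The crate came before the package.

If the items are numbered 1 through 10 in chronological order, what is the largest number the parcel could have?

The parcel must come before the invoice — 1 item forced after it.
Everything else can be placed before the parcel in some valid order, so the parcel can sit as late as position 10 − 1 = 9.

9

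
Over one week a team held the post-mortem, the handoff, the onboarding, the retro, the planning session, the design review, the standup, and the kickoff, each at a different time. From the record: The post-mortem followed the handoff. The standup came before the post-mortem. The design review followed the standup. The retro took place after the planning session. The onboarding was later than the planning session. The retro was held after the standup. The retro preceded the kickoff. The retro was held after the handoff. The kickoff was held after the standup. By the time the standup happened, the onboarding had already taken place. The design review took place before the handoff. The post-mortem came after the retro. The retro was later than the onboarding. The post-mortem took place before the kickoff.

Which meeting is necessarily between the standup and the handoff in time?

Tracing the constraints gives the standup → the design review → the handoff, so the design review sits after the standup and before the handoff.
No other meeting is forced both after the standup and before the handoff.

the design review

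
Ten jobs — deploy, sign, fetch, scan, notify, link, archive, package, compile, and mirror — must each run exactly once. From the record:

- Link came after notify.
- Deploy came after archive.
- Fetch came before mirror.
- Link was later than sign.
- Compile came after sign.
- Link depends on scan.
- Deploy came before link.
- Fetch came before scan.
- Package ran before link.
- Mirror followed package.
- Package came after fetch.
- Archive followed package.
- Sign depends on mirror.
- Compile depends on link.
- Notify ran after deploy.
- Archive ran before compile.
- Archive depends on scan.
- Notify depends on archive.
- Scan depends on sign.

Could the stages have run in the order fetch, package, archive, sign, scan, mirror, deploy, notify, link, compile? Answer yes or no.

no

The constraints require mirror before sign, but in the proposed sequence sign appears ahead of mirror. That one violation is enough.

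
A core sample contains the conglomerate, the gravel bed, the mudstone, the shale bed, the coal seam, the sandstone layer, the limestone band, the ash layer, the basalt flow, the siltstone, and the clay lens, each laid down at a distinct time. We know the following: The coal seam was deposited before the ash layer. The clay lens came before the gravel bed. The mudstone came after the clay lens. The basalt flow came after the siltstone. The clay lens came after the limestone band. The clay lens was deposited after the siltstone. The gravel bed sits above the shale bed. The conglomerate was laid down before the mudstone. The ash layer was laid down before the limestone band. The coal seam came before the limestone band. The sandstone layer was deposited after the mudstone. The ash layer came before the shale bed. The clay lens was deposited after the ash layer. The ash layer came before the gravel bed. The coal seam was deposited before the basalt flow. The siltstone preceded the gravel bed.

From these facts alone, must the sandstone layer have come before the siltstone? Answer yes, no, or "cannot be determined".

no

Tracing the constraints gives the siltstone → the clay lens → the mudstone → the sandstone layer, so the siltstone must come before the sandstone layer.
That means the sandstone layer cannot be before the siltstone.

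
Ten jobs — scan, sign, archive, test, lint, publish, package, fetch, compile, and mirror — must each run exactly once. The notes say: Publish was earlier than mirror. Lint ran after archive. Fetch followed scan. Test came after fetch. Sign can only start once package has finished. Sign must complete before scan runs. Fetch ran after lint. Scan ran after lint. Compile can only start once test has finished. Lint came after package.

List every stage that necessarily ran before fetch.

archive, lint, package, scan, sign

Directly stated before fetch: lint and scan.
Archive reaches fetch via archive → lint → fetch.
Package reaches fetch via package → lint → fetch.
Sign reaches fetch via sign → scan → fetch.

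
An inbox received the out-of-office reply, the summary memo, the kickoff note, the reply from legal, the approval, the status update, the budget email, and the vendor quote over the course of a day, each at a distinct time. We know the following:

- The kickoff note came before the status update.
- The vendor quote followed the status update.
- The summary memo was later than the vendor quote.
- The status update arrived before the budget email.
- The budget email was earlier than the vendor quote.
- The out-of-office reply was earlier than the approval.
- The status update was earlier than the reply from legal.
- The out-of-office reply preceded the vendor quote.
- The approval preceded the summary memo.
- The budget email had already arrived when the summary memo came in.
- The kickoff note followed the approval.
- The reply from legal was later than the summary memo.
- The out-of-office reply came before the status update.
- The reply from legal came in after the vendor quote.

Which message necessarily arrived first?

the out-of-office reply

The out-of-office reply has a chain of constraints placing it before every other message, so the out-of-office reply must be first.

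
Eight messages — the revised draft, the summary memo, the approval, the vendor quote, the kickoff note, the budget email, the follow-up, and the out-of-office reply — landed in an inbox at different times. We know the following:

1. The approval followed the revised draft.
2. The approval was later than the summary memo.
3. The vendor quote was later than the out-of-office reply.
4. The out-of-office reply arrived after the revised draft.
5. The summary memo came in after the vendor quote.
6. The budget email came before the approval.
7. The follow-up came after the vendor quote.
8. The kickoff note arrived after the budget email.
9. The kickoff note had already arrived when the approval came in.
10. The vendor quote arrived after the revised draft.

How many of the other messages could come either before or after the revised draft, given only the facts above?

2

Forced after the revised draft: the approval, the follow-up, the out-of-office reply, the summary memo, and the vendor quote.
That leaves the budget email and the kickoff note with no forced order relative to the revised draft — 2.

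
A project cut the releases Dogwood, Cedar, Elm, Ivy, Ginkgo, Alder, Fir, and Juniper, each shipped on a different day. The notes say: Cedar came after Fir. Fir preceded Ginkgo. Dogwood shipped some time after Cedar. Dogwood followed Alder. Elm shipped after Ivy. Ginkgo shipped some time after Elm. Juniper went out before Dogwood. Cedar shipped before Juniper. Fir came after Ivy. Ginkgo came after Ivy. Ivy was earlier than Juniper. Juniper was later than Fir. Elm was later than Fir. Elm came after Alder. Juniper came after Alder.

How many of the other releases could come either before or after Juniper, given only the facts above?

Forced before Juniper: Alder, Cedar, Fir, and Ivy; forced after Juniper: Dogwood.
That leaves Elm and Ginkgo with no forced order relative to Juniper — 2.

2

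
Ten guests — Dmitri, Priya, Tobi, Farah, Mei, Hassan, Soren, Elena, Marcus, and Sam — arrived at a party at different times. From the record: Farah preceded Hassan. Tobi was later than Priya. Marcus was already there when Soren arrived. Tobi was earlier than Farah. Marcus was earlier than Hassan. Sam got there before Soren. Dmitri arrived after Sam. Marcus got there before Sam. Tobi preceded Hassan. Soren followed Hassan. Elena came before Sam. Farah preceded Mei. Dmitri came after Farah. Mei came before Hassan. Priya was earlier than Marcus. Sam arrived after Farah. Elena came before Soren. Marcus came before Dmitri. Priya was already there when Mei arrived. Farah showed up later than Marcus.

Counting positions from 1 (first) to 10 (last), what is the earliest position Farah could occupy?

Marcus, Priya, and Tobi must all come before Farah — 3 forced predecessors.
Nothing else is forced ahead of Farah, so their earliest slot is position 3 + 1 = 4.

4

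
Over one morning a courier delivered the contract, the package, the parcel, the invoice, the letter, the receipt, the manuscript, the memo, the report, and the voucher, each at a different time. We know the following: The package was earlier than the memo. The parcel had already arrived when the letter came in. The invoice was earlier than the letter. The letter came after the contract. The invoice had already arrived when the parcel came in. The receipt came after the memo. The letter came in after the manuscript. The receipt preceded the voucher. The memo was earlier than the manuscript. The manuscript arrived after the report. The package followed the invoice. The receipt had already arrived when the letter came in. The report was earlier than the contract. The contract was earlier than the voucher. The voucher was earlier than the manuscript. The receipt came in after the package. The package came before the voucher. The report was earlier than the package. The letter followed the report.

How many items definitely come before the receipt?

Directly stated before the receipt: the memo and the package.
The invoice reaches the receipt via the invoice → the package → the receipt.
The report reaches the receipt via the report → the package → the receipt.
No chain forces the voucher (or any of the others) ahead of the receipt.
That's the invoice, the memo, the package, and the report — 4 in all.

4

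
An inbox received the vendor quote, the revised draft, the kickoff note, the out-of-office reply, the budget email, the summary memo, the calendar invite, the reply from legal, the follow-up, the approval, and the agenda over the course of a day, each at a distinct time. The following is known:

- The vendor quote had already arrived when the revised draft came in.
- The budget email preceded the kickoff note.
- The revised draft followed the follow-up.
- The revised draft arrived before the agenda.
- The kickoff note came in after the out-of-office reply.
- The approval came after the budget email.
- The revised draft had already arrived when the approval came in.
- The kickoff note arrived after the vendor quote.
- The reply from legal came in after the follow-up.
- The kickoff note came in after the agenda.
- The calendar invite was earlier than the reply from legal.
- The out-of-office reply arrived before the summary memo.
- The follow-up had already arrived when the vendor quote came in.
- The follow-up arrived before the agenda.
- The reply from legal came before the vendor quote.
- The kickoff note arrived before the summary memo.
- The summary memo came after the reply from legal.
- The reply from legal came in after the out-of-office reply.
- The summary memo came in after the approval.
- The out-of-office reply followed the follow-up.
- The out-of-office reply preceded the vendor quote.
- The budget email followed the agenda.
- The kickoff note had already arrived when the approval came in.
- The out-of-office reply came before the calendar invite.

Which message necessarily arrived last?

the summary memo

Every other message has a chain of constraints placing it before the summary memo, so the summary memo is last.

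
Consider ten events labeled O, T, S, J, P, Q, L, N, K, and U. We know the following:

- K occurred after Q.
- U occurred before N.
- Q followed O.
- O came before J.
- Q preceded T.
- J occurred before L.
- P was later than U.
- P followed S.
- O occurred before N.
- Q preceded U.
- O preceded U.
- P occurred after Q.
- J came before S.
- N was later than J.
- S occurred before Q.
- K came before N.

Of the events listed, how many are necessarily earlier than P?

5

Directly stated before P: Q, S, and U.
J reaches P via J → S → P.
O reaches P via O → U → P.
No chain forces N (or any of the others) ahead of P.
That's J, O, Q, S, and U — 5 in all.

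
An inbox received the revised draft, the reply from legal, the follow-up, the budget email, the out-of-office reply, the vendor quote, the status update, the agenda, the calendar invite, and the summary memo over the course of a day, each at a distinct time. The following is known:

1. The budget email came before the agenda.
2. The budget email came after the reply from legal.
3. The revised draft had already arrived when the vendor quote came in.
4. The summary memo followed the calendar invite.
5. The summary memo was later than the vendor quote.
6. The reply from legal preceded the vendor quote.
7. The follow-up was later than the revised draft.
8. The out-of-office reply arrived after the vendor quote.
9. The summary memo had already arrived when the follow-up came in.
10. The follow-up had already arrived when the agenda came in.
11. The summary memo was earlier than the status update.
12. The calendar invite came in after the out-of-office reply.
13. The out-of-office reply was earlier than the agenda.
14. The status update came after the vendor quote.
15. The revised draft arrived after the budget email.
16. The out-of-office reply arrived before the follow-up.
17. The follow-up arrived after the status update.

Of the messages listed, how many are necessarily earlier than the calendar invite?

Directly stated before the calendar invite: the out-of-office reply.
The budget email reaches the calendar invite via the budget email → the revised draft → the vendor quote → the out-of-office reply → the calendar invite.
The reply from legal reaches the calendar invite via the reply from legal → the vendor quote → the out-of-office reply → the calendar invite.
The revised draft reaches the calendar invite via the revised draft → the vendor quote → the out-of-office reply → the calendar invite.
Likewise the vendor quote reaches the calendar invite by chaining the stated constraints.
No chain forces the summary memo (or any of the others) ahead of the calendar invite.
That's the budget email, the out-of-office reply, the reply from legal, the revised draft, and the vendor quote — 5 in all.

5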